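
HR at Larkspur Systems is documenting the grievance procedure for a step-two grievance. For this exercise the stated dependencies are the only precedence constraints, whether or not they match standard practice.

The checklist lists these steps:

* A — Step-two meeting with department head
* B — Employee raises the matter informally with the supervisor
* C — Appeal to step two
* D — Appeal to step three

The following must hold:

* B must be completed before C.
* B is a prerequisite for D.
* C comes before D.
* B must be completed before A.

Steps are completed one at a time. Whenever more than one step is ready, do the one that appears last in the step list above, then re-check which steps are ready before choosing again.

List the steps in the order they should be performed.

B is the only step with nothing outstanding, so it goes first.
Now C and A have their prerequisites met. C is listed later, so C next.
D now also ready, so the ready set is {D, A}; D is listed later → D.
That leaves A as the only ready step → A.

B, C, D, A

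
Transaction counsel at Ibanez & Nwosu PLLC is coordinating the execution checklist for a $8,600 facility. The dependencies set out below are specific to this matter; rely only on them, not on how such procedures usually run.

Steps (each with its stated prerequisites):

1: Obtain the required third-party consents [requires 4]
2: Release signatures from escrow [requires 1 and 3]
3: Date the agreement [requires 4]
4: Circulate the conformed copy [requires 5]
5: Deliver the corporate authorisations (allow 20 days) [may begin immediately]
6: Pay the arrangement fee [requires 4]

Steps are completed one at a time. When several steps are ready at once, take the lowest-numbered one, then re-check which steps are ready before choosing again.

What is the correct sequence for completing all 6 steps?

5, 4, 1, 3, 2, 6

5 is the only step with nothing outstanding, so it goes first.
4 needed 5, now all done → 4.
Now 1, 3 and 6 have their prerequisites met. 1 has the earlier label, so 1 next.
3 and 6 are both available; 3 has the earlier label → 3.
2 now also ready, so the ready set is {2, 6}; 2 has the earlier label → 2.
6 is the only step now ready → 6.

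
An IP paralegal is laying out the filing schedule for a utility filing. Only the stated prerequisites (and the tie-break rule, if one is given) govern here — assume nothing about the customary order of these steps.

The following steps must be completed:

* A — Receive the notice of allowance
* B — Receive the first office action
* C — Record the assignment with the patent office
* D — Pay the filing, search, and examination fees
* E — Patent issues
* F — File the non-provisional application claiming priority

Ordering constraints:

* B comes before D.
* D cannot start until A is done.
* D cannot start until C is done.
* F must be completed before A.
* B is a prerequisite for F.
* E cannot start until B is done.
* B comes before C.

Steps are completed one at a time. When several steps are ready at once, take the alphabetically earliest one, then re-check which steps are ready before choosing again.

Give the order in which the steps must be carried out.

B, C, E, F, A, D

B is the only step with nothing outstanding, so it goes first.
Now C, E and F have their prerequisites met. C has the earlier label, so C next.
Now E and F have their prerequisites met. E has the earlier label, so E next.
Next only F has its prerequisites met → F.
A needed F, now all done → A.
D needed A, B and C, now all done → D.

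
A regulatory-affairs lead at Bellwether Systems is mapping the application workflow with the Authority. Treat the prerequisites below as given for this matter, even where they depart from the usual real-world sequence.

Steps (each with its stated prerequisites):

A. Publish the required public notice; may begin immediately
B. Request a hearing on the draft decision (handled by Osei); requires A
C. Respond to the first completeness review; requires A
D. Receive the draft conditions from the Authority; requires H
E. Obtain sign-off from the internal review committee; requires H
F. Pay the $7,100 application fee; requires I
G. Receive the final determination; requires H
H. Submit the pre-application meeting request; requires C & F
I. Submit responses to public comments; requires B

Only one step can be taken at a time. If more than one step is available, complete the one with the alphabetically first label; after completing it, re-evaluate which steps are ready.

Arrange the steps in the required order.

A has no prerequisites → A first.
B and C are both available; B has the earlier label → B.
I now also ready, so the ready set is {C, I}; C has the earlier label → C.
I is the only step now ready → I.
F is the only step now ready → F.
H is the only step now ready → H.
Now D, E and G have their prerequisites met. D has the earlier label, so D next.
E and G are both available; E has the earlier label → E.
That leaves G as the only ready step → G.

A, B, C, I, F, H, D, E, G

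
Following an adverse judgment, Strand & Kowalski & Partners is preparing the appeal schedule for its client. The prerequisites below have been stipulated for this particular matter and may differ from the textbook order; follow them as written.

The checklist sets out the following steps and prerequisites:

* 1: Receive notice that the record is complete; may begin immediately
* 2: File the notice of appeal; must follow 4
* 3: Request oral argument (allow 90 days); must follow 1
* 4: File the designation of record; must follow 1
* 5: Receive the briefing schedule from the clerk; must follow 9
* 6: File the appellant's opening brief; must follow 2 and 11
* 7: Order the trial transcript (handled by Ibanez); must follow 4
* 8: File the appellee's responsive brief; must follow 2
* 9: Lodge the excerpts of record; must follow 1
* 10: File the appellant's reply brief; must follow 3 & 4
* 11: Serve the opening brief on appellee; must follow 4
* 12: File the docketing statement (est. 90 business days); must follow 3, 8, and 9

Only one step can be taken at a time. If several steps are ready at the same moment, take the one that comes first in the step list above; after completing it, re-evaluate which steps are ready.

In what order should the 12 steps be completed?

1 3 4 2 7 8 9 5 10 11 6 12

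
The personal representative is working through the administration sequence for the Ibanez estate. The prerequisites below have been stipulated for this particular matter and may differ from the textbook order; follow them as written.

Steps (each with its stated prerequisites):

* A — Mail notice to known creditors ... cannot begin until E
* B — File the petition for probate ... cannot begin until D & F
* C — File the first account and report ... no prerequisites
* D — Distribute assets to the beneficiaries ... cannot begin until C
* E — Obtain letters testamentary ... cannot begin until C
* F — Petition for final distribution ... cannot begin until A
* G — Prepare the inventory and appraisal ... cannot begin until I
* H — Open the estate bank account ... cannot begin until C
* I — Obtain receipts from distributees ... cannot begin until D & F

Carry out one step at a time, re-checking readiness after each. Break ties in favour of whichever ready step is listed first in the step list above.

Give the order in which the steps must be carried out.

C has no prerequisites → C first.
D, E and H are all available; D is listed earlier → D.
E and H are both available; E is listed earlier → E.
A now also ready, so the ready set is {A, H}; A is listed earlier → A.
Ready: F and H. F is listed earlier → F.
B and I now also ready, so the ready set is {B, H, I}; B is listed earlier → B.
Ready: H and I. H is listed earlier → H.
Next only I has its prerequisites met → I.
That leaves G as the only ready step → G.

C, D, E, A, F, B, H, I, G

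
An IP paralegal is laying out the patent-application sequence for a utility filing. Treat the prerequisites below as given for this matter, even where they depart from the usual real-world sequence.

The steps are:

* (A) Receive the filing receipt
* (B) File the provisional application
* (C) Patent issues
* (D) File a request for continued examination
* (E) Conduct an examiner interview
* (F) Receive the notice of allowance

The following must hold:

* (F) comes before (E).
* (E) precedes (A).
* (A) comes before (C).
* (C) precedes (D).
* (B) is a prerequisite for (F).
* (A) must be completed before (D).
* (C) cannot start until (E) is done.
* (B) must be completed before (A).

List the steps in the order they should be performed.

(B) → (F) → (E) → (A) → (C) → (D)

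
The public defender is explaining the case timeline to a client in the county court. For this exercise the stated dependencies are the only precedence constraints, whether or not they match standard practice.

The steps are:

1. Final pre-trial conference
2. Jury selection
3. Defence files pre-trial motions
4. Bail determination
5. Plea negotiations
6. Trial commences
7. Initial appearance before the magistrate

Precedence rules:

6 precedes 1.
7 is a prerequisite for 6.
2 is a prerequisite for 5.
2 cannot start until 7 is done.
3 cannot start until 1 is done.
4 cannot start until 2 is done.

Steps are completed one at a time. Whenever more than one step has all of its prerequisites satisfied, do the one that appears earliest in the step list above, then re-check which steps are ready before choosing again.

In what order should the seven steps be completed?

Only 7 has no prerequisites, so it is first.
2 and 6 are both available; 2 is listed earlier → 2.
Ready: 4, 5 and 6. 4 is listed earlier → 4.
Now 5 and 6 have their prerequisites met. 5 is listed earlier, so 5 next.
6 needed 7, now all done → 6.
1 needed 6, now all done → 1.
3 needed 1, now all done → 3.

7, 2, 4, 5, 6, 1, 3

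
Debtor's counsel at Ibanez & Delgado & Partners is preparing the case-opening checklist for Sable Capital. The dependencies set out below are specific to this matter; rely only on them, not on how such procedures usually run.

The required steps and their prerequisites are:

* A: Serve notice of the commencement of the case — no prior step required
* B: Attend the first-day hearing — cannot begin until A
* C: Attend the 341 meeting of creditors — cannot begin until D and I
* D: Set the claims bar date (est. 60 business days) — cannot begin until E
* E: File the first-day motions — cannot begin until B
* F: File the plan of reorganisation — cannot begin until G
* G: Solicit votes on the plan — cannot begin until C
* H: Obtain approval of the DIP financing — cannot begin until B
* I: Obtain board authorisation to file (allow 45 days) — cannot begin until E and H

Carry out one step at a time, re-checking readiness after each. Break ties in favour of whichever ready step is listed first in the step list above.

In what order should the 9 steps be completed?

A, B, E, D, H, I, C, G, F

Only A has no prerequisites, so it is first.
Next only B has its prerequisites met → B.
Ready: E and H. E is listed earlier → E.
Ready: D and H. D is listed earlier → D.
H is the only step now ready → H.
Next only I has its prerequisites met → I.
That leaves C as the only ready step → C.
That leaves G as the only ready step → G.
F needed G, now all done → F.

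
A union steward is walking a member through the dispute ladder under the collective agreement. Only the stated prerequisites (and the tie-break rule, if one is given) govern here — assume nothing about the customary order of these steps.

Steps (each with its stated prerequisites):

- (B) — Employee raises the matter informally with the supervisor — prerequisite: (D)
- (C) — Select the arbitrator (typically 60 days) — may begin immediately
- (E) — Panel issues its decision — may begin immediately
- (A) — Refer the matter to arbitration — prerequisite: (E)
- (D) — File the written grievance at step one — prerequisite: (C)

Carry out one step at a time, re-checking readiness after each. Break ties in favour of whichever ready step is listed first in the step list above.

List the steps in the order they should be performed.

Nothing is required for (C) and (E). (C) is listed earlier → (C) first.
(D) now also ready, so the ready set is {(E), (D)}; (E) is listed earlier → (E).
Now (A) and (D) have their prerequisites met. (A) is listed earlier, so (A) next.
That leaves (D) as the only ready step → (D).
(B) needed (D), now all done → (B).

(C), (E), (A), (D), (B)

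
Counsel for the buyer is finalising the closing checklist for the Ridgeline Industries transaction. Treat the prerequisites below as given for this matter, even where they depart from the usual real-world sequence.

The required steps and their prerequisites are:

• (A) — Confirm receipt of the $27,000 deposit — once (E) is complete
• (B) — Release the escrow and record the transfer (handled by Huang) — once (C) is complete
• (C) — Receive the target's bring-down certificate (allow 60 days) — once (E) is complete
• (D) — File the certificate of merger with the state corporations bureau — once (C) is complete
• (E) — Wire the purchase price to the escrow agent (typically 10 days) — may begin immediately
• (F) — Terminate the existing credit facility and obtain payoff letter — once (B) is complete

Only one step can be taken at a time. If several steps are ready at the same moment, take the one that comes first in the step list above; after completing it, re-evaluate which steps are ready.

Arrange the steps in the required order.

(E), (A), (C), (B), (D), (F)

Only (E) has no prerequisites, so it is first.
Ready: (A) and (C). (A) is listed earlier → (A).
(C) needed (E), now all done → (C).
Ready: (B) and (D). (B) is listed earlier → (B).
(D) and (F) are both available; (D) is listed earlier → (D).
That leaves (F) as the only ready step → (F).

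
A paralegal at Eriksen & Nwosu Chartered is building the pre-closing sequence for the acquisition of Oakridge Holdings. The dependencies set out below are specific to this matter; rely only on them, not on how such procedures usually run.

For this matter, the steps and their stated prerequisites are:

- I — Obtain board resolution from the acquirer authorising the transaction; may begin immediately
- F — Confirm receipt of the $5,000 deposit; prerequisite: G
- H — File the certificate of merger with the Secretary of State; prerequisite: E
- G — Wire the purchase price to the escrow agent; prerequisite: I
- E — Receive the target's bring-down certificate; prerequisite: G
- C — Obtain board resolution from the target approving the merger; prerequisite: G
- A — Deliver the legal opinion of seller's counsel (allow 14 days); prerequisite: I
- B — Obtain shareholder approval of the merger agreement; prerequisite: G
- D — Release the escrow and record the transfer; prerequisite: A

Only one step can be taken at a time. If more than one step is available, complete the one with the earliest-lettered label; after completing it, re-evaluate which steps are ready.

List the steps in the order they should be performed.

I has no prerequisites → I first.
Now A and G have their prerequisites met. A has the earlier label, so A next.
Ready: D and G. D has the earlier label → D.
G is the only step now ready → G.
Now B, C, E and F have their prerequisites met. B has the earlier label, so B next.
Ready: C, E and F. C has the earlier label → C.
E and F are both available; E has the earlier label → E.
F and H are both available; F has the earlier label → F.
H needed E, now all done → H.

I, A, D, G, B, C, E, F, H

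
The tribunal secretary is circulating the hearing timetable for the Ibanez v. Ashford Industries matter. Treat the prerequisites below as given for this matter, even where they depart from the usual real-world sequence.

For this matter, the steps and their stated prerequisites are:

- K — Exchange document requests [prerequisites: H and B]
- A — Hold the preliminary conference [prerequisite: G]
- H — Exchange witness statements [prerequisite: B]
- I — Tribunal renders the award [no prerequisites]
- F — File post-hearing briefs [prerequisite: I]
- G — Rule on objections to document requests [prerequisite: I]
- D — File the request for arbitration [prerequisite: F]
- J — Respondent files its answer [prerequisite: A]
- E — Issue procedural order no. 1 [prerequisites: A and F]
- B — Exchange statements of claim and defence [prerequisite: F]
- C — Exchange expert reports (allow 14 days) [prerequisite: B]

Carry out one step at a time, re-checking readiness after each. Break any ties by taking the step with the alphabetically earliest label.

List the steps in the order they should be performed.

I, F, B, C, D, G, A, E, H, J, K

Only I has no prerequisites, so it is first.
F and G are both available; F has the earlier label → F.
Now B, D and G have their prerequisites met. B has the earlier label, so B next.
C, D, G and H are all available; C has the earlier label → C.
D, G and H are all available; D has the earlier label → D.
G and H are both available; G has the earlier label → G.
A now also ready, so the ready set is {A, H}; A has the earlier label → A.
E and J now also ready, so the ready set is {E, H, J}; E has the earlier label → E.
H and J are both available; H has the earlier label → H.
K now also ready, so the ready set is {J, K}; J has the earlier label → J.
That leaves K as the only ready step → K.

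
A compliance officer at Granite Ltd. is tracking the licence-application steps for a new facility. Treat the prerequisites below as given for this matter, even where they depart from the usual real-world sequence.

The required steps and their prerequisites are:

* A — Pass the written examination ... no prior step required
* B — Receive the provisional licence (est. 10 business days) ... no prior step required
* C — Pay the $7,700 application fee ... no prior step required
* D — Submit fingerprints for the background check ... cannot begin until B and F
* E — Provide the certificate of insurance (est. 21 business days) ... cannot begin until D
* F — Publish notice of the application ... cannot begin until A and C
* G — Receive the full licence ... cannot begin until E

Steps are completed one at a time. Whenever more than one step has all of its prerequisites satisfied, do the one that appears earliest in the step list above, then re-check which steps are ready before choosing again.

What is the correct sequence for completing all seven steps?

A, B and C have no prerequisites; A is listed earlier, so A is first.
B and C are both available; B is listed earlier → B.
That leaves C as the only ready step → C.
F needed A and C, now all done → F.
D needed B and F, now all done → D.
That leaves E as the only ready step → E.
G is the only step now ready → G.

A → B → C → F → D → E → G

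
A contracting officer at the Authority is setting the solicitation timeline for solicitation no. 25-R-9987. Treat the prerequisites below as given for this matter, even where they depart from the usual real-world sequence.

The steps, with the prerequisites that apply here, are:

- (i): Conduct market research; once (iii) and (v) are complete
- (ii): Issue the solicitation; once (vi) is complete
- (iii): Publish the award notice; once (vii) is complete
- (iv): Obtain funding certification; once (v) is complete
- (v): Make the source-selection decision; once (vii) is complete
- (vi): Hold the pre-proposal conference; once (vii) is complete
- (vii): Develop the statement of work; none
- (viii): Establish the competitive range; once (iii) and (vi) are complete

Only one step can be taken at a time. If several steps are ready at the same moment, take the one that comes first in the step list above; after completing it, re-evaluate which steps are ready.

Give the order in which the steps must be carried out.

Only (vii) has no prerequisites, so it is first.
Ready: (iii), (v) and (vi). (iii) is listed earlier → (iii).
(v) and (vi) are both available; (v) is listed earlier → (v).
(i) and (iv) now also ready, so the ready set is {(i), (iv), (vi)}; (i) is listed earlier → (i).
(iv) and (vi) are both available; (iv) is listed earlier → (iv).
(vi) needed (vii), now all done → (vi).
Now (ii) and (viii) have their prerequisites met. (ii) is listed earlier, so (ii) next.
(viii) is the only step now ready → (viii).

(vii), (iii), (v), (i), (iv), (vi), (ii), (viii)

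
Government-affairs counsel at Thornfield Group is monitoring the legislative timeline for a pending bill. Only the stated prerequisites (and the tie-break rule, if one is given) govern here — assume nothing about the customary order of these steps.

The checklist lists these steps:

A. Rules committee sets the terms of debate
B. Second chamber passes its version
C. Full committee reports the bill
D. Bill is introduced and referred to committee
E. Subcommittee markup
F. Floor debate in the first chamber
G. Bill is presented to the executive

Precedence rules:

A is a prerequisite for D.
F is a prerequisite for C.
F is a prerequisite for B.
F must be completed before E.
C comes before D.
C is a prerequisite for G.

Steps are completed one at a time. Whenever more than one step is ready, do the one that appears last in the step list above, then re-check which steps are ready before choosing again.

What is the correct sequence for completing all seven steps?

F, E, C, G, B, A, D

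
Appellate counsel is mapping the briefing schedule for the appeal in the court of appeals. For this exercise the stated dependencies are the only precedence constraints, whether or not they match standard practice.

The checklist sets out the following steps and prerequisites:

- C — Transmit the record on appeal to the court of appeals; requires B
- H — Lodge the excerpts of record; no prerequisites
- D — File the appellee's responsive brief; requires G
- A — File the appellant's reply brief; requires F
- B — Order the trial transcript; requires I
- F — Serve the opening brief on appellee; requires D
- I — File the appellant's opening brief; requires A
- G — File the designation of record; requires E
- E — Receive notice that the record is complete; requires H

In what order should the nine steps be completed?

H has no prerequisites → H first.
E needed H, now all done → E.
That leaves G as the only ready step → G.
Next only D has its prerequisites met → D.
F is the only step now ready → F.
Next only A has its prerequisites met → A.
I is the only step now ready → I.
B is the only step now ready → B.
C needed B, now all done → C.

H, E, G, D, F, A, I, B, C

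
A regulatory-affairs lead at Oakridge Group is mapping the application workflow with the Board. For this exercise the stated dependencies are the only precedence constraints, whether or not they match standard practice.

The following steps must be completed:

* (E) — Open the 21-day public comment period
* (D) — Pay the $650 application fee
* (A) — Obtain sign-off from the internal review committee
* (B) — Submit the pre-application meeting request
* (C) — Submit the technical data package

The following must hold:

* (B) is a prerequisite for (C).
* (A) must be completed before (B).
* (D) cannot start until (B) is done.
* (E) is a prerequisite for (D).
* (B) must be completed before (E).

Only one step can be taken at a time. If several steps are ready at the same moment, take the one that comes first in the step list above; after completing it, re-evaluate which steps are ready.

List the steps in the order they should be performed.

(A), (B), (E), (D), (C)

(A) has no prerequisites → (A) first.
Next only (B) has its prerequisites met → (B).
(E) and (C) are both available; (E) is listed earlier → (E).
Now (D) and (C) have their prerequisites met. (D) is listed earlier, so (D) next.
(C) needed (B), now all done → (C).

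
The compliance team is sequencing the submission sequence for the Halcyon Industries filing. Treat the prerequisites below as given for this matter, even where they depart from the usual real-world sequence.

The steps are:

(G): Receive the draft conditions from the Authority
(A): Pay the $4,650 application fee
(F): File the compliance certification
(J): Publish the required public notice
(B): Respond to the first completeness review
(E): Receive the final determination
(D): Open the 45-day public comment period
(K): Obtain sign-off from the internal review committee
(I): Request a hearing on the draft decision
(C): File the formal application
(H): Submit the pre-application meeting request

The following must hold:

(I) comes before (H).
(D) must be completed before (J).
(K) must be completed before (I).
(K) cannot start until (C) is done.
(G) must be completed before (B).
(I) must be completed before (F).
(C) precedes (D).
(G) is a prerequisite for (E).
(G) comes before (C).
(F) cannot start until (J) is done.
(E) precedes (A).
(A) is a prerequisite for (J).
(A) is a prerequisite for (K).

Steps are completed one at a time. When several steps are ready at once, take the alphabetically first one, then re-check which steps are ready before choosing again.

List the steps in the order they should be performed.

(G), (B), (C), (D), (E), (A), (J), (K), (I), (F), (H)

Only (G) has no prerequisites, so it is first.
(B), (C) and (E) are all available; (B) has the earlier label → (B).
Now (C) and (E) have their prerequisites met. (C) has the earlier label, so (C) next.
Ready: (D) and (E). (D) has the earlier label → (D).
(E) needed (G), now all done → (E).
(A) is the only step now ready → (A).
Ready: (J) and (K). (J) has the earlier label → (J).
That leaves (K) as the only ready step → (K).
(I) is the only step now ready → (I).
(F) and (H) are both available; (F) has the earlier label → (F).
(H) needed (I), now all done → (H).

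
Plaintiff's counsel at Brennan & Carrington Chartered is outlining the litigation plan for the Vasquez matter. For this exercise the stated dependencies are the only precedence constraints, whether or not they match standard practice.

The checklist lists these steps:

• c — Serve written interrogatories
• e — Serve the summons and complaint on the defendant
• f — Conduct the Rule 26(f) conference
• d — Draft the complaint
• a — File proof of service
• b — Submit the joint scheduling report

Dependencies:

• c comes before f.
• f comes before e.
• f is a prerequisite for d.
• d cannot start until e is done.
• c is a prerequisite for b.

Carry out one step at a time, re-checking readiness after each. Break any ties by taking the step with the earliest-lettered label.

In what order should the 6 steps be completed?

Nothing is required for a and c. a has the earlier label → a first.
That leaves c as the only ready step → c.
b and f are both available; b has the earlier label → b.
f is the only step now ready → f.
Next only e has its prerequisites met → e.
d needed e and f, now all done → d.

a c b f e d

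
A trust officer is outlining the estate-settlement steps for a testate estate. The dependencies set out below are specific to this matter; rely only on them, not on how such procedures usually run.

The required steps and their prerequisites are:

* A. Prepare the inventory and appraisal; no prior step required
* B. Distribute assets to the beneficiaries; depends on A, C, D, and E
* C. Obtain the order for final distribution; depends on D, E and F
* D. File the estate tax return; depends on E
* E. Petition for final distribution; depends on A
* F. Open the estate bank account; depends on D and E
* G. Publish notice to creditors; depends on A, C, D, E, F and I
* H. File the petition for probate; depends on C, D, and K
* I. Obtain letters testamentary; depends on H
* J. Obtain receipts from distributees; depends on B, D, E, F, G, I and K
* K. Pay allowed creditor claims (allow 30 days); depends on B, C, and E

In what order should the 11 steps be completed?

A → E → D → F → C → B → K → H → I → G → J

A has no prerequisites → A first.
That leaves E as the only ready step → E.
D needed E, now all done → D.
F needed D and E, now all done → F.
C needed D, E and F, now all done → C.
B needed A, C, D and E, now all done → B.
K is the only step now ready → K.
That leaves H as the only ready step → H.
I needed H, now all done → I.
That leaves G as the only ready step → G.
J needed B, D, E, F, G, I and K, now all done → J.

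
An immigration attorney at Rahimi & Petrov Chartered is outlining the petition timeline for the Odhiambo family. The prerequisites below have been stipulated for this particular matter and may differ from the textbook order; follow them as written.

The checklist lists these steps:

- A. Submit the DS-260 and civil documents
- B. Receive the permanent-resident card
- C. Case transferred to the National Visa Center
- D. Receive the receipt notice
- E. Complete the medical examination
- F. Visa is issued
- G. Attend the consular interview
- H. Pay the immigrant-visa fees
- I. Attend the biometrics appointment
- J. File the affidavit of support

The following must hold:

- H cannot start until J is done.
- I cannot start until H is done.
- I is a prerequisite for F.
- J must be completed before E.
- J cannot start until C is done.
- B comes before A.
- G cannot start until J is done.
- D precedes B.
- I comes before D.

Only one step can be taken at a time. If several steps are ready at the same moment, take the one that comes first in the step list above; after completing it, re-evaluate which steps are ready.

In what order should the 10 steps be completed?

C, J, E, G, H, I, D, B, A, F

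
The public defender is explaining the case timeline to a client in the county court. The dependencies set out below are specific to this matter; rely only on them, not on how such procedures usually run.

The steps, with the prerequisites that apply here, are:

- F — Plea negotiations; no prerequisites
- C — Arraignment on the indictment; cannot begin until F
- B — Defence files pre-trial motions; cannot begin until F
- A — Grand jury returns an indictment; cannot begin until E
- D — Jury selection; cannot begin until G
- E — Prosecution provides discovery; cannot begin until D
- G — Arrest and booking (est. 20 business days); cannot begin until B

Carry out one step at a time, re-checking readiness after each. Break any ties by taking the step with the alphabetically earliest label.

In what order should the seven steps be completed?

F → B → C → G → D → E → A

Only F has no prerequisites, so it is first.
B and C are both available; B has the earlier label → B.
G now also ready, so the ready set is {C, G}; C has the earlier label → C.
That leaves G as the only ready step → G.
Next only D has its prerequisites met → D.
E is the only step now ready → E.
A needed E, now all done → A.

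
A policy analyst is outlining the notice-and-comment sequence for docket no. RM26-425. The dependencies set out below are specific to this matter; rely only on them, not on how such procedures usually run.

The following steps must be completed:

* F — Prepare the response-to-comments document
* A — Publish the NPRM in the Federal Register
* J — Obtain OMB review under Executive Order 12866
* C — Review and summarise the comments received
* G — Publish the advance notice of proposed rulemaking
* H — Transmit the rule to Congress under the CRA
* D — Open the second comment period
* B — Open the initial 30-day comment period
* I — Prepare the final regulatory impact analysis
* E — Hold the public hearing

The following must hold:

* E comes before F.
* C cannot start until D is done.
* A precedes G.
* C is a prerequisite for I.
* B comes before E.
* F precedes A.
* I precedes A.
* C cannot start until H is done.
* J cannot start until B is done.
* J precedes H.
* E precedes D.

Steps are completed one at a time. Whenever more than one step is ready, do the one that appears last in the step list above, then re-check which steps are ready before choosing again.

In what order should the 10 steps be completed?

Only B has no prerequisites, so it is first.
Ready: E and J. E is listed later → E.
Now D, J and F have their prerequisites met. D is listed later, so D next.
Ready: J and F. J is listed later → J.
Now H and F have their prerequisites met. H is listed later, so H next.
Ready: C and F. C is listed later → C.
Now I and F have their prerequisites met. I is listed later, so I next.
Next only F has its prerequisites met → F.
Next only A has its prerequisites met → A.
Next only G has its prerequisites met → G.

B, E, D, J, H, C, I, F, A, G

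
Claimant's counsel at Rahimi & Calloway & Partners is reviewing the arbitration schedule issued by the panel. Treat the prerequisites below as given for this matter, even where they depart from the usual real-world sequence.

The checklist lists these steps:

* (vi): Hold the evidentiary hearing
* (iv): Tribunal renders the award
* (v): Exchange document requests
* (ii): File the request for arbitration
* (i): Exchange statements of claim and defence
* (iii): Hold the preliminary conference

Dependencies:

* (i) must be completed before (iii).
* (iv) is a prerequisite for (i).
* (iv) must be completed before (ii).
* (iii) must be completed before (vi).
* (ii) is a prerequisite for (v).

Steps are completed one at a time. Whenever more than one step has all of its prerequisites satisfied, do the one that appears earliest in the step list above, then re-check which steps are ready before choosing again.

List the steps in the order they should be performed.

(iv) has no prerequisites → (iv) first.
(ii) and (i) are both available; (ii) is listed earlier → (ii).
(v) now also ready, so the ready set is {(v), (i)}; (v) is listed earlier → (v).
Next only (i) has its prerequisites met → (i).
(iii) needed (i), now all done → (iii).
(vi) needed (iii), now all done → (vi).

(iv) (ii) (v) (i) (iii) (vi)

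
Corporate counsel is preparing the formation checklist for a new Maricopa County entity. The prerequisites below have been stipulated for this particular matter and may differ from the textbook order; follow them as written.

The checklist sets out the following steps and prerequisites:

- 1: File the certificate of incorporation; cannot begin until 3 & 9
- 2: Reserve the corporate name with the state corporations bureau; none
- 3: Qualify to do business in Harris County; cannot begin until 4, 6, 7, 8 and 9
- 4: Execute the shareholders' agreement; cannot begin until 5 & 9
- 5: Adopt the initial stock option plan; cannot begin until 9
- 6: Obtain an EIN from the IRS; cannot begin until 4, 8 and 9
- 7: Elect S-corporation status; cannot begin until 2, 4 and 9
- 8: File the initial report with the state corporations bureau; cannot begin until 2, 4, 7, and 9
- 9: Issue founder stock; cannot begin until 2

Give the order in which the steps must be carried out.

2, 9, 5, 4, 7, 8, 6, 3, 1

2 is the only step with nothing outstanding, so it goes first.
Next only 9 has its prerequisites met → 9.
Next only 5 has its prerequisites met → 5.
4 needed 5 and 9, now all done → 4.
7 needed 2, 4 and 9, now all done → 7.
That leaves 8 as the only ready step → 8.
6 is the only step now ready → 6.
3 needed 4, 6, 7, 8 and 9, now all done → 3.
1 needed 3 and 9, now all done → 1.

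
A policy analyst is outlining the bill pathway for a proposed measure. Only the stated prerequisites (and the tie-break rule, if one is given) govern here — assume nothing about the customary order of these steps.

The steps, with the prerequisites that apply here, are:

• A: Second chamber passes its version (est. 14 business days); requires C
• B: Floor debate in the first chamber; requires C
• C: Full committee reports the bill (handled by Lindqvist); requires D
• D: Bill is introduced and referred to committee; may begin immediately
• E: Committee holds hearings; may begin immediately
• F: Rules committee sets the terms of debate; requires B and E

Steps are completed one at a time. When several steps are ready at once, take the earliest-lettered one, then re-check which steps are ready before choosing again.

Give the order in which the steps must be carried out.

D and E have no prerequisites; D has the earlier label, so D is first.
C and E are both available; C has the earlier label → C.
Now A, B and E have their prerequisites met. A has the earlier label, so A next.
Now B and E have their prerequisites met. B has the earlier label, so B next.
E is the only step now ready → E.
F needed B and E, now all done → F.

D C A B E F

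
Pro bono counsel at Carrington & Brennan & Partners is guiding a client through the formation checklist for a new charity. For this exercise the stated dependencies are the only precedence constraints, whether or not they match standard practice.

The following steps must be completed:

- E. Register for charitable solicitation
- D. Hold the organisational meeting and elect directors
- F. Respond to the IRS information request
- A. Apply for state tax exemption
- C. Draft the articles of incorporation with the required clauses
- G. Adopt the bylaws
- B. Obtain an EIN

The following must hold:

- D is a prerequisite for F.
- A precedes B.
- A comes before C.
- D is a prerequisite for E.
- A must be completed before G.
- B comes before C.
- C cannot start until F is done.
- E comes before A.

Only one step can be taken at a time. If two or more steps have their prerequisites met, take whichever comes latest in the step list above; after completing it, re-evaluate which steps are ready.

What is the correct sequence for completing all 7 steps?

D is the only step with nothing outstanding, so it goes first.
Now F and E have their prerequisites met. F is listed later, so F next.
E needed D, now all done → E.
A needed E, now all done → A.
B and G are both available; B is listed later → B.
C now also ready, so the ready set is {G, C}; G is listed later → G.
C needed B, A and F, now all done → C.

D, F, E, A, B, G, C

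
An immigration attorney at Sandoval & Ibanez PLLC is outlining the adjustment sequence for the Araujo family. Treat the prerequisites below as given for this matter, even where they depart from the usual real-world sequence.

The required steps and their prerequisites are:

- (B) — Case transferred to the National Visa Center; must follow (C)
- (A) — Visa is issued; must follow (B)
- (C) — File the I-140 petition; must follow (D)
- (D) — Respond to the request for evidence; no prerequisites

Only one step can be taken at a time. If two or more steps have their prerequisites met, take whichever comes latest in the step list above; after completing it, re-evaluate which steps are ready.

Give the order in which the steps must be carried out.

(D) (C) (B) (A)

Only (D) has no prerequisites, so it is first.
(C) is the only step now ready → (C).
(B) needed (C), now all done → (B).
Next only (A) has its prerequisites met → (A).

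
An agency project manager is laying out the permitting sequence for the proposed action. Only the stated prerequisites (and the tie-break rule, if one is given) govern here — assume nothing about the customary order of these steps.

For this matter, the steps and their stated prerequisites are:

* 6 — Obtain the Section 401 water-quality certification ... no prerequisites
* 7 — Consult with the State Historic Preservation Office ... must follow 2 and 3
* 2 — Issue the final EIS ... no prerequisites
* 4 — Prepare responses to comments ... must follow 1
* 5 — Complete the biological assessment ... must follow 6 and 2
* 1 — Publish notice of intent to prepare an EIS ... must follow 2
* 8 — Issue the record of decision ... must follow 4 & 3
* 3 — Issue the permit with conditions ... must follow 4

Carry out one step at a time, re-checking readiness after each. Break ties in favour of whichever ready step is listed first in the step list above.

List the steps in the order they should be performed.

6, 2, 5, 1, 4, 3, 7, 8

6 and 2 have no prerequisites; 6 is listed earlier, so 6 is first.
Next only 2 has its prerequisites met → 2.
Ready: 5 and 1. 5 is listed earlier → 5.
1 is the only step now ready → 1.
That leaves 4 as the only ready step → 4.
That leaves 3 as the only ready step → 3.
Now 7 and 8 have their prerequisites met. 7 is listed earlier, so 7 next.
8 needed 4 and 3, now all done → 8.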